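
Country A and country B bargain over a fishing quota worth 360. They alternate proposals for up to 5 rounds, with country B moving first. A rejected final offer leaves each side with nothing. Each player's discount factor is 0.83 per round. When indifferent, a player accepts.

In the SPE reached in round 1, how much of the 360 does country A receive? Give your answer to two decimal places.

By backward induction:
Round 5 (country B proposes): rejection yields 0 for country A; country B offers 0 and keeps 360.
Round 4 (country A proposes): country B can get 360 next round, worth 0.83 × 360 = 298.8 now; country A offers that and keeps 61.2.
Round 3 (country B proposes): country A can get 61.2 next round, worth 0.83 × 61.2 = 50.796 now; country B offers that and keeps 309.204.
Round 2 (country A proposes): country B can get 309.204 next round, worth 0.83 × 309.204 = 256.63932 now. Country A offers 256.63932 and keeps 360 − 256.63932 = 103.36068.
Round 1 (country B proposes): country A can get 103.36068 next round, worth 0.83 × 103.36068 = 85.7893644 now, so country B offers 85.7893644, keeping 274.2106356.

85.79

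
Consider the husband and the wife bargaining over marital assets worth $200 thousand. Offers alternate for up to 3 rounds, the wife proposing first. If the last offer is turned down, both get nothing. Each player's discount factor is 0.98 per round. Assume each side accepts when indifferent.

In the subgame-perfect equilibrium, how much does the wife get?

Round 3 (the wife proposes): rejection yields 0 for the husband; the wife offers 0 and keeps 200.
Round 2 (the husband proposes): the wife can get 200 next round, worth 0.98 × 200 = 196 now, so the husband offers 196, keeping 4.
Round 1 (the wife proposes): the husband can get 4 next round, worth 0.98 × 4 = 3.92 now, so the wife offers 3.92, keeping 196.08.

196.08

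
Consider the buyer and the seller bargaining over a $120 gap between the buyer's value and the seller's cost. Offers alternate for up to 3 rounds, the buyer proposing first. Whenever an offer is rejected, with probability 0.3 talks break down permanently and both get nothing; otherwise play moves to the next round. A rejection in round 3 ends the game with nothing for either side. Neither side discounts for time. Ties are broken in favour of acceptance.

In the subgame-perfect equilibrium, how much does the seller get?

25.2

Round 3 (the buyer proposes): rejection yields 0 for the seller; the buyer offers 0 and keeps 120.
Round 2 (the seller proposes): rejecting gives the buyer an expected 0.7 × 120 = 84, so the seller offers 84, keeping 36.
Round 1 (the buyer proposes): rejecting gives the seller an expected 0.7 × 36 = 25.2; the buyer offers that and keeps 94.8.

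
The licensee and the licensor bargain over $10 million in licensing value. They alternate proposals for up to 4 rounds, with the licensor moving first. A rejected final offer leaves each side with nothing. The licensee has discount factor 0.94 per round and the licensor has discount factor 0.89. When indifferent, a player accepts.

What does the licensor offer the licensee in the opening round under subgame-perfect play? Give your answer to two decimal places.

Round 4 (the licensee proposes): rejection yields 0 for the licensor; the licensee offers 0 and keeps 10.
Round 3 (the licensor proposes): the licensee can get 10 next round, worth 0.94 × 10 = 9.4 now; the licensor offers that and keeps 0.6.
Round 2 (the licensee proposes): the licensor can get 0.6 next round, worth 0.89 × 0.6 = 0.534 now, so the licensee offers 0.534, keeping 9.466.
Round 1 (the licensor proposes): the licensee can get 9.466 next round, worth 0.94 × 9.466 = 8.89804 now, so the licensor offers 8.89804, keeping 1.10196.

8.90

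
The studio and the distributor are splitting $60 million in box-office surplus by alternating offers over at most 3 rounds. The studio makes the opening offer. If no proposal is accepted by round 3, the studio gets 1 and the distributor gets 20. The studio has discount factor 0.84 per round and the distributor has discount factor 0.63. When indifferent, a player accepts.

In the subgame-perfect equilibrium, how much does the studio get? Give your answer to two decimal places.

43.37

Round 3 (the studio proposes): the distributor gets 20 if talks fail, so the studio offers 20 and keeps 40.
Round 2 (the distributor proposes): the studio can get 40 next round, worth 0.84 × 40 = 33.6 now. The distributor offers 33.6 and keeps 60 − 33.6 = 26.4.
Round 1 (the studio proposes): the distributor can get 26.4 next round, worth 0.63 × 26.4 = 16.632 now. The studio offers 16.632 and keeps 60 − 16.632 = 43.368.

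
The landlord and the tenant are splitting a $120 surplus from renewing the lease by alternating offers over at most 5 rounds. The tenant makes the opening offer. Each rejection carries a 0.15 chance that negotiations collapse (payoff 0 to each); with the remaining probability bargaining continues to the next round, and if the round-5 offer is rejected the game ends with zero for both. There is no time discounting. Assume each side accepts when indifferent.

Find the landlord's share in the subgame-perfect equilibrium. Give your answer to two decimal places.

Round 5 (the tenant proposes): rejection yields 0 for the landlord; the tenant offers 0 and keeps 120.
Round 4 (the landlord proposes): rejecting gives the tenant an expected 0.85 × 120 = 102, so the landlord offers 102, keeping 18.
Round 3 (the tenant proposes): rejecting gives the landlord an expected 0.85 × 18 = 15.3, so the tenant offers 15.3, keeping 104.7.
Round 2 (the landlord proposes): rejecting gives the tenant an expected 0.85 × 104.7 = 88.995, so the landlord offers 88.995, keeping 31.005.
Round 1 (the tenant proposes): rejecting gives the landlord an expected 0.85 × 31.005 = 26.35425; the tenant offers that and keeps 93.64575.

26.35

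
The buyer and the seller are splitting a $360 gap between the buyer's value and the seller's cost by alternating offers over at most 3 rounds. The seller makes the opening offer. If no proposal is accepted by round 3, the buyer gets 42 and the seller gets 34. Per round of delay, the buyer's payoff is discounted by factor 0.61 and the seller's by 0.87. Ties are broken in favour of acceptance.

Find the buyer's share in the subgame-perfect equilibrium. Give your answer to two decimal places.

50.84

Round 3 (the seller proposes): the buyer gets 42 if talks fail, so the seller offers 42 and keeps 318.
Round 2 (the buyer proposes): the seller can get 318 next round, worth 0.87 × 318 = 276.66 now; the buyer offers that and keeps 83.34.
Round 1 (the seller proposes): the buyer can get 83.34 next round, worth 0.61 × 83.34 = 50.8374 now, so the seller offers 50.8374, keeping 309.1626.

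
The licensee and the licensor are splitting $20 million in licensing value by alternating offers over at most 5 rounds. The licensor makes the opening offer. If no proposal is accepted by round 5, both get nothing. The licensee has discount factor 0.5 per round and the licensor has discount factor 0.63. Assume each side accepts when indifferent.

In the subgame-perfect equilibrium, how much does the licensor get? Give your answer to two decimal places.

15.13

Solve by backward induction from round 5.
Round 5 (the licensor proposes): rejection yields 0 for the licensee; the licensor offers 0 and keeps 20.
Round 4 (the licensee proposes): the licensor can get 20 next round, worth 0.63 × 20 = 12.6 now. The licensee offers 12.6 and keeps 20 − 12.6 = 7.4.
Round 3 (the licensor proposes): the licensee can get 7.4 next round, worth 0.5 × 7.4 = 3.7 now. The licensor offers 3.7 and keeps 20 − 3.7 = 16.3.
Round 2 (the licensee proposes): the licensor can get 16.3 next round, worth 0.63 × 16.3 = 10.269 now. The licensee offers 10.269 and keeps 20 − 10.269 = 9.731.
Round 1 (the licensor proposes): the licensee can get 9.731 next round, worth 0.5 × 9.731 = 4.8655 now. The licensor offers 4.8655 and keeps 20 − 4.8655 = 15.1345.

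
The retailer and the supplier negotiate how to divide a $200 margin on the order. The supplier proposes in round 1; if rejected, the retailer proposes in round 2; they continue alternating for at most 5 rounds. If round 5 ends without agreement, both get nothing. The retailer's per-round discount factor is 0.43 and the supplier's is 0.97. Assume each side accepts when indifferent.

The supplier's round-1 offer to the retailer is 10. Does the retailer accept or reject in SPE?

Round 5 (the supplier proposes): the retailer will accept anything ≥ 0, so the supplier offers 0 and keeps 200.
Round 4 (the retailer proposes): the supplier can get 200 next round, worth 0.97 × 200 = 194 now, so the retailer offers 194, keeping 6.
Round 3 (the supplier proposes): the retailer can get 6 next round, worth 0.43 × 6 = 2.58 now, so the supplier offers 2.58, keeping 197.42.
Round 2 (the retailer proposes): the supplier can get 197.42 next round, worth 0.97 × 197.42 = 191.4974 now. The retailer offers 191.4974 and keeps 200 − 191.4974 = 8.5026.
So by rejecting in round 1, the retailer gets 8.5026 next round, worth 0.43 × 8.5026 = 3.656118 now.
Offer 10 ≥ 3.656118, so the retailer accepts.

Accept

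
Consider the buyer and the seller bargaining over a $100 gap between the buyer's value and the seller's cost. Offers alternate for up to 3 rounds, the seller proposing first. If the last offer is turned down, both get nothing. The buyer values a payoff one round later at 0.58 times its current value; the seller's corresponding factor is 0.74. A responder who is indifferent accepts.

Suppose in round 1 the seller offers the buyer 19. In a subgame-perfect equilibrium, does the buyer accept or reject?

Round 3 (the seller proposes): rejection yields 0 for the buyer; the seller offers 0 and keeps 100.
Round 2 (the buyer proposes): the seller can get 100 next round, worth 0.74 × 100 = 74 now; the buyer offers that and keeps 26.
So by rejecting in round 1, the buyer gets 26 next round, worth 0.58 × 26 = 15.08 now.
Offer 19 ≥ 15.08, so the buyer accepts.

Accept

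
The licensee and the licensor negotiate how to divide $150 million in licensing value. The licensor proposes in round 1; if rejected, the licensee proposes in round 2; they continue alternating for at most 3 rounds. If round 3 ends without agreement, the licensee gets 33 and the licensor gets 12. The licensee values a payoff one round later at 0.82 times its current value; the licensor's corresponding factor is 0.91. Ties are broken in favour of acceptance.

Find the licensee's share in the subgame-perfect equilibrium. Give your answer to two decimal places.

35.69

By backward induction:
Round 3 (the licensor proposes): the licensee gets 33 if talks fail, so the licensor offers 33 and keeps 117.
Round 2 (the licensee proposes): the licensor can get 117 next round, worth 0.91 × 117 = 106.47 now, so the licensee offers 106.47, keeping 43.53.
Round 1 (the licensor proposes): the licensee can get 43.53 next round, worth 0.82 × 43.53 = 35.6946 now, so the licensor offers 35.6946, keeping 114.3054.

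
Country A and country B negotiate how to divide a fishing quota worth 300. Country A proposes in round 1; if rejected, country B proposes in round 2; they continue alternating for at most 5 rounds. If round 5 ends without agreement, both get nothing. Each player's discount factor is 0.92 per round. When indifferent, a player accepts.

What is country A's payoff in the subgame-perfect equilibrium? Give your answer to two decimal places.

259.23

By backward induction:
Round 5 (country A proposes): rejection yields 0 for country B; country A offers 0 and keeps 300.
Round 4 (country B proposes): country A can get 300 next round, worth 0.92 × 300 = 276 now; country B offers that and keeps 24.
Round 3 (country A proposes): country B can get 24 next round, worth 0.92 × 24 = 22.08 now, so country A offers 22.08, keeping 277.92.
Round 2 (country B proposes): country A can get 277.92 next round, worth 0.92 × 277.92 = 255.6864 now; country B offers that and keeps 44.3136.
Round 1 (country A proposes): country B can get 44.3136 next round, worth 0.92 × 44.3136 = 40.768512 now. Country A offers 40.768512 and keeps 300 − 40.768512 = 259.231488.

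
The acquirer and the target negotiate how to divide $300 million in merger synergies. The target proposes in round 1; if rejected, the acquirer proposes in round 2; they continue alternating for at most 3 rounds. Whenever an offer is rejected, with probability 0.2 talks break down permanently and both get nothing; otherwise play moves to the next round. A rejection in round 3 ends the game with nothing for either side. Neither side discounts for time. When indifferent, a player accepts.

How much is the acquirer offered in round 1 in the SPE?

By backward induction:
Round 3 (the target proposes): rejection yields 0 for the acquirer; the target offers 0 and keeps 300.
Round 2 (the acquirer proposes): rejecting gives the target an expected 0.8 × 300 = 240; the acquirer offers that and keeps 60.
Round 1 (the target proposes): rejecting gives the acquirer an expected 0.8 × 60 = 48; the target offers that and keeps 252.

48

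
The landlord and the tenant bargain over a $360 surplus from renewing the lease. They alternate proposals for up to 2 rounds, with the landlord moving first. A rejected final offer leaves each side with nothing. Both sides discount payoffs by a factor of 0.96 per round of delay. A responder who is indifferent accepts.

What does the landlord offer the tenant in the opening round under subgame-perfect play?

Round 2 (the tenant proposes): the landlord will accept anything ≥ 0, so the tenant offers 0 and keeps 360.
Round 1 (the landlord proposes): the tenant can get 360 next round, worth 0.96 × 360 = 345.6 now. The landlord offers 345.6 and keeps 360 − 345.6 = 14.4.

345.6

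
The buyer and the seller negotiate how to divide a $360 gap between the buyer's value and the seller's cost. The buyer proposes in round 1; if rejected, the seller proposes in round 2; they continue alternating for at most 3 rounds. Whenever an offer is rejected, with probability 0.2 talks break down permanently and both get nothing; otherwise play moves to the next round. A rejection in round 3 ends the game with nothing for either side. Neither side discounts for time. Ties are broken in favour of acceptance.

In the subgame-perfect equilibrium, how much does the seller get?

57.6

Round 3 (the buyer proposes): rejection yields 0 for the seller; the buyer offers 0 and keeps 360.
Round 2 (the seller proposes): rejecting gives the buyer an expected 0.8 × 360 = 288; the seller offers that and keeps 72.
Round 1 (the buyer proposes): rejecting gives the seller an expected 0.8 × 72 = 57.6; the buyer offers that and keeps 302.4.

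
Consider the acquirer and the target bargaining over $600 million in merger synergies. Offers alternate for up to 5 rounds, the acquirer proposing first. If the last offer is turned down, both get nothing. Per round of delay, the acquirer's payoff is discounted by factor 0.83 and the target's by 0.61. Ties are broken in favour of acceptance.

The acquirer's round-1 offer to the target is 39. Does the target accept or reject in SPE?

Reject

Work out the target's continuation value if the offer is rejected.
Round 5 (the acquirer proposes): the target will accept anything ≥ 0, so the acquirer offers 0 and keeps 600.
Round 4 (the target proposes): the acquirer can get 600 next round, worth 0.83 × 600 = 498 now. The target offers 498 and keeps 600 − 498 = 102.
Round 3 (the acquirer proposes): the target can get 102 next round, worth 0.61 × 102 = 62.22 now. The acquirer offers 62.22 and keeps 600 − 62.22 = 537.78.
Round 2 (the target proposes): the acquirer can get 537.78 next round, worth 0.83 × 537.78 = 446.3574 now; the target offers that and keeps 153.6426.
So by rejecting in round 1, the target gets 153.6426 next round, worth 0.61 × 153.6426 = 93.721986 now.
Offer 39 < 93.721986, so the target rejects.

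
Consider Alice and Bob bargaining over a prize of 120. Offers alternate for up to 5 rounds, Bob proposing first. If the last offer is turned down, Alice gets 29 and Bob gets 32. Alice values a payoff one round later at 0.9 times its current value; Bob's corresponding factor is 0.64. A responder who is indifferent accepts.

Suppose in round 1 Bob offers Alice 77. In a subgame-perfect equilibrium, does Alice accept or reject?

Accept

Work out Alice's continuation value if the offer is rejected.
Round 5 (Bob proposes): Alice gets 29 if talks fail, so Bob offers 29 and keeps 91.
Round 4 (Alice proposes): Bob can get 91 next round, worth 0.64 × 91 = 58.24 now. Alice offers 58.24 and keeps 120 − 58.24 = 61.76.
Round 3 (Bob proposes): Alice can get 61.76 next round, worth 0.9 × 61.76 = 55.584 now; Bob offers that and keeps 64.416.
Round 2 (Alice proposes): Bob can get 64.416 next round, worth 0.64 × 64.416 = 41.22624 now, so Alice offers 41.22624, keeping 78.77376.
So by rejecting in round 1, Alice gets 78.77376 next round, worth 0.9 × 78.77376 = 70.896384 now.
Offer 77 ≥ 70.896384, so Alice accepts.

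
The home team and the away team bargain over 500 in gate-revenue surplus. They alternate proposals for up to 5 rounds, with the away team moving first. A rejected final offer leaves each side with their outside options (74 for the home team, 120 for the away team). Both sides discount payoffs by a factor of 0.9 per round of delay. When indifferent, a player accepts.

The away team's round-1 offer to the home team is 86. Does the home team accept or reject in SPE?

Work out the home team's continuation value if the offer is rejected.
Round 5 (the away team proposes): the home team gets 74 if talks fail, so the away team offers 74 and keeps 426.
Round 4 (the home team proposes): the away team can get 426 next round, worth 0.9 × 426 = 383.4 now; the home team offers that and keeps 116.6.
Round 3 (the away team proposes): the home team can get 116.6 next round, worth 0.9 × 116.6 = 104.94 now; the away team offers that and keeps 395.06.
Round 2 (the home team proposes): the away team can get 395.06 next round, worth 0.9 × 395.06 = 355.554 now; the home team offers that and keeps 144.446.
So by rejecting in round 1, the home team gets 144.446 next round, worth 0.9 × 144.446 = 130.0014 now.
Offer 86 < 130.0014, so the home team rejects.

Reject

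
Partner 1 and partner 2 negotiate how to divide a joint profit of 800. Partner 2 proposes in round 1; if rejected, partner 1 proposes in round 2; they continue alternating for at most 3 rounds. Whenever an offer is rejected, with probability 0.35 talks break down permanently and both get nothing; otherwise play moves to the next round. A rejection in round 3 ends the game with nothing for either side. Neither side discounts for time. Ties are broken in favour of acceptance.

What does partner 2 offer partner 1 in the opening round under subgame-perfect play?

By backward induction:
Round 3 (partner 2 proposes): partner 1 will accept anything ≥ 0, so partner 2 offers 0 and keeps 800.
Round 2 (partner 1 proposes): rejecting gives partner 2 an expected 0.65 × 800 = 520; partner 1 offers that and keeps 280.
Round 1 (partner 2 proposes): rejecting gives partner 1 an expected 0.65 × 280 = 182; partner 2 offers that and keeps 618.

182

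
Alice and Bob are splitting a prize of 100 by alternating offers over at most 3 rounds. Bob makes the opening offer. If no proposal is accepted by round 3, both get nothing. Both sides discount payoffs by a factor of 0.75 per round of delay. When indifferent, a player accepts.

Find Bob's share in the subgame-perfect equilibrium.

81.25

Round 3 (Bob proposes): Alice will accept anything ≥ 0, so Bob offers 0 and keeps 100.
Round 2 (Alice proposes): Bob can get 100 next round, worth 0.75 × 100 = 75 now; Alice offers that and keeps 25.
Round 1 (Bob proposes): Alice can get 25 next round, worth 0.75 × 25 = 18.75 now, so Bob offers 18.75, keeping 81.25.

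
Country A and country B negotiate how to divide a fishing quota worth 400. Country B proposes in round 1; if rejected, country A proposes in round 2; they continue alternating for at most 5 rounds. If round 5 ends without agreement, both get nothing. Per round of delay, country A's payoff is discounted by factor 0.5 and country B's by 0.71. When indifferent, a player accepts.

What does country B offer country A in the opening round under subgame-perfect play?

Work backward from the last round.
Round 5 (country B proposes): country A will accept anything ≥ 0, so country B offers 0 and keeps 400.
Round 4 (country A proposes): country B can get 400 next round, worth 0.71 × 400 = 284 now; country A offers that and keeps 116.
Round 3 (country B proposes): country A can get 116 next round, worth 0.5 × 116 = 58 now. Country B offers 58 and keeps 400 − 58 = 342.
Round 2 (country A proposes): country B can get 342 next round, worth 0.71 × 342 = 242.82 now. Country A offers 242.82 and keeps 400 − 242.82 = 157.18.
Round 1 (country B proposes): country A can get 157.18 next round, worth 0.5 × 157.18 = 78.59 now. Country B offers 78.59 and keeps 400 − 78.59 = 321.41.

78.59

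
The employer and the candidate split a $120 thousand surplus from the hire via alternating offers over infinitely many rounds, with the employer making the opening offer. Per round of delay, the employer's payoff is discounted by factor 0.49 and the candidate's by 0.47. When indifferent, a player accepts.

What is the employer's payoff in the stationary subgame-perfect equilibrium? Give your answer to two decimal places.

In a stationary SPE each proposer offers the other exactly their discounted continuation value.
If the employer keeps x when proposing and the candidate keeps y when proposing, then x = 120 − 0.47y and y = 120 − 0.49x.
Solving: x = 120(1 − 0.47) / (1 − 0.49·0.47) = 63.6 / 0.7697 ≈ 82.6296.
The candidate gets 120 − 82.6296 ≈ 37.3704.

82.63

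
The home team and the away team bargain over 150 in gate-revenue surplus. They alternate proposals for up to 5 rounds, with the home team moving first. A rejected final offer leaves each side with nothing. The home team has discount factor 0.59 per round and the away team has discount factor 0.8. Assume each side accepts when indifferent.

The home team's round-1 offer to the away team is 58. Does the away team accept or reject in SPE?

Reject

Round 5 (the home team proposes): rejection yields 0 for the away team; the home team offers 0 and keeps 150.
Round 4 (the away team proposes): the home team can get 150 next round, worth 0.59 × 150 = 88.5 now; the away team offers that and keeps 61.5.
Round 3 (the home team proposes): the away team can get 61.5 next round, worth 0.8 × 61.5 = 49.2 now, so the home team offers 49.2, keeping 100.8.
Round 2 (the away team proposes): the home team can get 100.8 next round, worth 0.59 × 100.8 = 59.472 now. The away team offers 59.472 and keeps 150 − 59.472 = 90.528.
So by rejecting in round 1, the away team gets 90.528 next round, worth 0.8 × 90.528 = 72.4224 now.
Offer 58 < 72.4224, so the away team rejects.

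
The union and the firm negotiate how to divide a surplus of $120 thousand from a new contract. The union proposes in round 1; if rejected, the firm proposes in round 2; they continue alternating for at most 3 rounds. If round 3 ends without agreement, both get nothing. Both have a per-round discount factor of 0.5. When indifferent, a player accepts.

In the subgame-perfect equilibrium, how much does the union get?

Round 3 (the union proposes): the firm will accept anything ≥ 0, so the union offers 0 and keeps 120.
Round 2 (the firm proposes): the union can get 120 next round, worth 0.5 × 120 = 60 now, so the firm offers 60, keeping 60.
Round 1 (the union proposes): the firm can get 60 next round, worth 0.5 × 60 = 30 now; the union offers that and keeps 90.

90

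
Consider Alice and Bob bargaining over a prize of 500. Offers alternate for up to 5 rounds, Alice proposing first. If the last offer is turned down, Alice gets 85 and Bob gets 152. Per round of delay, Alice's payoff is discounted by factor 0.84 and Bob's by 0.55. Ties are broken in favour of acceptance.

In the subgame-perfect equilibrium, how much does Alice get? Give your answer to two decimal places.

403.23

Round 5 (Alice proposes): Bob gets 152 if talks fail, so Alice offers 152 and keeps 348.
Round 4 (Bob proposes): Alice can get 348 next round, worth 0.84 × 348 = 292.32 now. Bob offers 292.32 and keeps 500 − 292.32 = 207.68.
Round 3 (Alice proposes): Bob can get 207.68 next round, worth 0.55 × 207.68 = 114.224 now. Alice offers 114.224 and keeps 500 − 114.224 = 385.776.
Round 2 (Bob proposes): Alice can get 385.776 next round, worth 0.84 × 385.776 = 324.05184 now, so Bob offers 324.05184, keeping 175.94816.
Round 1 (Alice proposes): Bob can get 175.94816 next round, worth 0.55 × 175.94816 = 96.771488 now. Alice offers 96.771488 and keeps 500 − 96.771488 = 403.228512.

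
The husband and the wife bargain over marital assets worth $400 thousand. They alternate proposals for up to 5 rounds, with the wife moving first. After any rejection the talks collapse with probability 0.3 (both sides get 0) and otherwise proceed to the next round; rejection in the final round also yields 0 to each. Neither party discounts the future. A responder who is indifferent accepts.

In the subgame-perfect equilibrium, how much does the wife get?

By backward induction:
Round 5 (the wife proposes): rejection yields 0 for the husband; the wife offers 0 and keeps 400.
Round 4 (the husband proposes): rejecting gives the wife an expected 0.7 × 400 = 280. The husband offers 280 and keeps 400 − 280 = 120.
Round 3 (the wife proposes): rejecting gives the husband an expected 0.7 × 120 = 84; the wife offers that and keeps 316.
Round 2 (the husband proposes): rejecting gives the wife an expected 0.7 × 316 = 221.2; the husband offers that and keeps 178.8.
Round 1 (the wife proposes): rejecting gives the husband an expected 0.7 × 178.8 = 125.16; the wife offers that and keeps 274.84.

274.84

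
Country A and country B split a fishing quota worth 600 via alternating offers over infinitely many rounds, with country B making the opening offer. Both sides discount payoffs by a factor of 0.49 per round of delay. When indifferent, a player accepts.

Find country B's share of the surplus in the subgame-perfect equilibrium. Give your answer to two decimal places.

402.68

In a stationary SPE each proposer offers the other exactly their discounted continuation value.
If country B keeps x when proposing and country A keeps y when proposing, then x = 600 − 0.49y and y = 600 − 0.49x.
Solving: x = 600(1 − 0.49) / (1 − 0.49·0.49) = 306 / 0.7599 ≈ 402.6846.
Country A gets 600 − 402.6846 ≈ 197.3154.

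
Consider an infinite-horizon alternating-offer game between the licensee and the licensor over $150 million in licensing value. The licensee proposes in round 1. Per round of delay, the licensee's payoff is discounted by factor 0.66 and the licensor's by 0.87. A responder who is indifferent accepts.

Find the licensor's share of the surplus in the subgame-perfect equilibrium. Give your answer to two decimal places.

104.20

Let x be the licensee's share when the licensee proposes and y be the licensor's share when the licensor proposes.
The licensor accepts iff offered ≥ 0.87·y, so x = 150 − 0.87y. Symmetrically y = 150 − 0.66x.
Substituting: x = 150 − 0.87(150 − 0.66x), giving x(1 − 0.66·0.87) = 150(1 − 0.87).
So x = 150 × 0.13 / 0.4258 ≈ 45.7961, and the licensor receives 150 − x ≈ 104.2039.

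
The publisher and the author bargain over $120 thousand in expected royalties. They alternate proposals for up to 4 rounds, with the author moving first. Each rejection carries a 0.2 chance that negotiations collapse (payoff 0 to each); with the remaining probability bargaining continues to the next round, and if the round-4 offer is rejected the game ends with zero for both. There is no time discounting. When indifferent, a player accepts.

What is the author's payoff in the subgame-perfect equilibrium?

39.36

By backward induction:
Round 4 (the publisher proposes): the author will accept anything ≥ 0, so the publisher offers 0 and keeps 120.
Round 3 (the author proposes): rejecting gives the publisher an expected 0.8 × 120 = 96, so the author offers 96, keeping 24.
Round 2 (the publisher proposes): rejecting gives the author an expected 0.8 × 24 = 19.2, so the publisher offers 19.2, keeping 100.8.
Round 1 (the author proposes): rejecting gives the publisher an expected 0.8 × 100.8 = 80.64, so the author offers 80.64, keeping 39.36.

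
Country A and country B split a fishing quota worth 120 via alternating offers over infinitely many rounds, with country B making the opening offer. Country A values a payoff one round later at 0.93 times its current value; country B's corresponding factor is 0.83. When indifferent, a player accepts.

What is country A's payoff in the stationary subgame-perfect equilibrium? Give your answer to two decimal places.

83.17

In a stationary SPE each proposer offers the other exactly their discounted continuation value.
If country B keeps x when proposing and country A keeps y when proposing, then x = 120 − 0.93y and y = 120 − 0.83x.
Solving: x = 120(1 − 0.93) / (1 − 0.83·0.93) = 8.4 / 0.2281 ≈ 36.8260.
Country A gets 120 − 36.8260 ≈ 83.1740.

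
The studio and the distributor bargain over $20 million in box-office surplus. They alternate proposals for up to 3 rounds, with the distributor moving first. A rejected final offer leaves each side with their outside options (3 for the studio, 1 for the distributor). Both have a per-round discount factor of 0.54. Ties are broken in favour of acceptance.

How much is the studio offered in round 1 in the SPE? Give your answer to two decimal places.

5.84

Work backward from the last round.
Round 3 (the distributor proposes): the studio gets 3 if talks fail, so the distributor offers 3 and keeps 17.
Round 2 (the studio proposes): the distributor can get 17 next round, worth 0.54 × 17 = 9.18 now, so the studio offers 9.18, keeping 10.82.
Round 1 (the distributor proposes): the studio can get 10.82 next round, worth 0.54 × 10.82 = 5.8428 now, so the distributor offers 5.8428, keeping 14.1572.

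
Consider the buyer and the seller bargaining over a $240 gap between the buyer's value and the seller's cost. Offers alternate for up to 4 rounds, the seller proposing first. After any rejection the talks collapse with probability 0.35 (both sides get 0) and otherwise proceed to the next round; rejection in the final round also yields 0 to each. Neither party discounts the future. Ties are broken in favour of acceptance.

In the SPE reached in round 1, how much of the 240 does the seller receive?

Round 4 (the buyer proposes): rejection yields 0 for the seller; the buyer offers 0 and keeps 240.
Round 3 (the seller proposes): rejecting gives the buyer an expected 0.65 × 240 = 156. The seller offers 156 and keeps 240 − 156 = 84.
Round 2 (the buyer proposes): rejecting gives the seller an expected 0.65 × 84 = 54.6. The buyer offers 54.6 and keeps 240 − 54.6 = 185.4.
Round 1 (the seller proposes): rejecting gives the buyer an expected 0.65 × 185.4 = 120.51; the seller offers that and keeps 119.49.

119.49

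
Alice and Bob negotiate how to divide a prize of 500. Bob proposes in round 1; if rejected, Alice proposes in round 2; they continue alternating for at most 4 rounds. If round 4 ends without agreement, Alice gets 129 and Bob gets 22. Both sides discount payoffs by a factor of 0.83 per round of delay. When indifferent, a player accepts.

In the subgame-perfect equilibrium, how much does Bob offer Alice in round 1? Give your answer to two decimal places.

Round 4 (Alice proposes): Bob gets 22 if talks fail, so Alice offers 22 and keeps 478.
Round 3 (Bob proposes): Alice can get 478 next round, worth 0.83 × 478 = 396.74 now. Bob offers 396.74 and keeps 500 − 396.74 = 103.26.
Round 2 (Alice proposes): Bob can get 103.26 next round, worth 0.83 × 103.26 = 85.7058 now. Alice offers 85.7058 and keeps 500 − 85.7058 = 414.2942.
Round 1 (Bob proposes): Alice can get 414.2942 next round, worth 0.83 × 414.2942 = 343.864186 now. Bob offers 343.864186 and keeps 500 − 343.864186 = 156.135814.

343.86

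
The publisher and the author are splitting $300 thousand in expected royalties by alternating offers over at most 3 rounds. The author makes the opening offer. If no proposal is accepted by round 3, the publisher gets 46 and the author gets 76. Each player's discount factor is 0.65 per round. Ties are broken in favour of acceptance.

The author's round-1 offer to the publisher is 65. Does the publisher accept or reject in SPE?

Reject

Work out the publisher's continuation value if the offer is rejected.
Round 3 (the author proposes): the publisher gets 46 if talks fail, so the author offers 46 and keeps 254.
Round 2 (the publisher proposes): the author can get 254 next round, worth 0.65 × 254 = 165.1 now; the publisher offers that and keeps 134.9.
So by rejecting in round 1, the publisher gets 134.9 next round, worth 0.65 × 134.9 = 87.685 now.
Offer 65 < 87.685, so the publisher rejects.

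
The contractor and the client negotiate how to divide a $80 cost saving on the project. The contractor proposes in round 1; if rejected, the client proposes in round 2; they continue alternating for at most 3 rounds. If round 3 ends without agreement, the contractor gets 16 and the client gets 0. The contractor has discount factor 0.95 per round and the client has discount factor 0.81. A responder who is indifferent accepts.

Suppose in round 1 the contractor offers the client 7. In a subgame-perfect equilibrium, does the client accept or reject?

Work out the client's continuation value if the offer is rejected.
Round 3 (the contractor proposes): rejection yields 0 for the client; the contractor offers 0 and keeps 80.
Round 2 (the client proposes): the contractor can get 80 next round, worth 0.95 × 80 = 76 now, so the client offers 76, keeping 4.
So by rejecting in round 1, the client gets 4 next round, worth 0.81 × 4 = 3.24 now.
Offer 7 ≥ 3.24, so the client accepts.

Accept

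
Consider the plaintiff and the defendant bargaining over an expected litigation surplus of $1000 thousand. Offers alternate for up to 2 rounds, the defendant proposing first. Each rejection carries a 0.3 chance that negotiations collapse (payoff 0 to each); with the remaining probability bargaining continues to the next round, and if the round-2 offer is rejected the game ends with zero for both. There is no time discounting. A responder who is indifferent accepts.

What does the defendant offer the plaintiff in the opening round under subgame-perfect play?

Round 2 (the plaintiff proposes): the defendant will accept anything ≥ 0, so the plaintiff offers 0 and keeps 1000.
Round 1 (the defendant proposes): rejecting gives the plaintiff an expected 0.7 × 1000 = 700. The defendant offers 700 and keeps 1000 − 700 = 300.

700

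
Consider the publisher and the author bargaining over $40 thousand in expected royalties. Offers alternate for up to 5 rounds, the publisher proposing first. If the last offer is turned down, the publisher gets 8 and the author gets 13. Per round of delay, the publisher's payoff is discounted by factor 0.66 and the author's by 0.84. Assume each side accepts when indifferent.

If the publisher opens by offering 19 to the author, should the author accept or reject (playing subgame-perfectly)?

Reject

Work out the author's continuation value if the offer is rejected.
Round 5 (the publisher proposes): the author gets 13 if talks fail, so the publisher offers 13 and keeps 27.
Round 4 (the author proposes): the publisher can get 27 next round, worth 0.66 × 27 = 17.82 now; the author offers that and keeps 22.18.
Round 3 (the publisher proposes): the author can get 22.18 next round, worth 0.84 × 22.18 = 18.6312 now. The publisher offers 18.6312 and keeps 40 − 18.6312 = 21.3688.
Round 2 (the author proposes): the publisher can get 21.3688 next round, worth 0.66 × 21.3688 = 14.103408 now. The author offers 14.103408 and keeps 40 − 14.103408 = 25.896592.
So by rejecting in round 1, the author gets 25.896592 next round, worth 0.84 × 25.896592 = 21.75313728 now.
Offer 19 < 21.75313728, so the author rejects.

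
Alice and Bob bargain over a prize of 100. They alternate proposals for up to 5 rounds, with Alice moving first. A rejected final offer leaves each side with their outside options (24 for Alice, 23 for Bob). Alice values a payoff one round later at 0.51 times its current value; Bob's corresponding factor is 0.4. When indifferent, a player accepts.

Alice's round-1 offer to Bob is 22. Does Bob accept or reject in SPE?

Round 5 (Alice proposes): Bob gets 23 if talks fail, so Alice offers 23 and keeps 77.
Round 4 (Bob proposes): Alice can get 77 next round, worth 0.51 × 77 = 39.27 now; Bob offers that and keeps 60.73.
Round 3 (Alice proposes): Bob can get 60.73 next round, worth 0.4 × 60.73 = 24.292 now, so Alice offers 24.292, keeping 75.708.
Round 2 (Bob proposes): Alice can get 75.708 next round, worth 0.51 × 75.708 = 38.61108 now, so Bob offers 38.61108, keeping 61.38892.
So by rejecting in round 1, Bob gets 61.38892 next round, worth 0.4 × 61.38892 = 24.555568 now.
Offer 22 < 24.555568, so Bob rejects.

Reject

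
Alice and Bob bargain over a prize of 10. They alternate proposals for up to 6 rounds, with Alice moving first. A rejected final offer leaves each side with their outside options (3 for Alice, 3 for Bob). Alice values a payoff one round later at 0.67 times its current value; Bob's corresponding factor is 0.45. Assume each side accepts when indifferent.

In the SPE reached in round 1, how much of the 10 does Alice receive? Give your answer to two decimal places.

7.78

Round 6 (Bob proposes): Alice gets 3 if talks fail, so Bob offers 3 and keeps 7.
Round 5 (Alice proposes): Bob can get 7 next round, worth 0.45 × 7 = 3.15 now. Alice offers 3.15 and keeps 10 − 3.15 = 6.85.
Round 4 (Bob proposes): Alice can get 6.85 next round, worth 0.67 × 6.85 = 4.5895 now; Bob offers that and keeps 5.4105.
Round 3 (Alice proposes): Bob can get 5.4105 next round, worth 0.45 × 5.4105 = 2.434725 now. Alice offers 2.434725 and keeps 10 − 2.434725 = 7.565275.
Round 2 (Bob proposes): Alice can get 7.565275 next round, worth 0.67 × 7.565275 = 5.06873425 now, so Bob offers 5.06873425, keeping 4.93126575.
Round 1 (Alice proposes): Bob can get 4.93126575 next round, worth 0.45 × 4.93126575 = 2.2190695875 now, so Alice offers 2.2190695875, keeping 7.7809304125.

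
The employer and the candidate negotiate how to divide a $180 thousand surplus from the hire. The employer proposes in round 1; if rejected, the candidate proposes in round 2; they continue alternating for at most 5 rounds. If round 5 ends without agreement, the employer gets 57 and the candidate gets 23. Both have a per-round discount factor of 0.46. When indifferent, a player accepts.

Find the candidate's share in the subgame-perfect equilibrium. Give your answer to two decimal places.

Round 5 (the employer proposes): the candidate gets 23 if talks fail, so the employer offers 23 and keeps 157.
Round 4 (the candidate proposes): the employer can get 157 next round, worth 0.46 × 157 = 72.22 now. The candidate offers 72.22 and keeps 180 − 72.22 = 107.78.
Round 3 (the employer proposes): the candidate can get 107.78 next round, worth 0.46 × 107.78 = 49.5788 now. The employer offers 49.5788 and keeps 180 − 49.5788 = 130.4212.
Round 2 (the candidate proposes): the employer can get 130.4212 next round, worth 0.46 × 130.4212 = 59.993752 now; the candidate offers that and keeps 120.006248.
Round 1 (the employer proposes): the candidate can get 120.006248 next round, worth 0.46 × 120.006248 = 55.20287408 now. The employer offers 55.20287408 and keeps 180 − 55.20287408 = 124.79712592.

55.20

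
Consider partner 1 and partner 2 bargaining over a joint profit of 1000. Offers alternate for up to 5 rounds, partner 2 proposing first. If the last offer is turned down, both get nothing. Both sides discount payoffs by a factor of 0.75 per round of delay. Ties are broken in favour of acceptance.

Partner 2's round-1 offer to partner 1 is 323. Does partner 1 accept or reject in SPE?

Accept

Work out partner 1's continuation value if the offer is rejected.
Round 5 (partner 2 proposes): partner 1 will accept anything ≥ 0, so partner 2 offers 0 and keeps 1000.
Round 4 (partner 1 proposes): partner 2 can get 1000 next round, worth 0.75 × 1000 = 750 now, so partner 1 offers 750, keeping 250.
Round 3 (partner 2 proposes): partner 1 can get 250 next round, worth 0.75 × 250 = 187.5 now. Partner 2 offers 187.5 and keeps 1000 − 187.5 = 812.5.
Round 2 (partner 1 proposes): partner 2 can get 812.5 next round, worth 0.75 × 812.5 = 609.375 now. Partner 1 offers 609.375 and keeps 1000 − 609.375 = 390.625.
So by rejecting in round 1, partner 1 gets 390.625 next round, worth 0.75 × 390.625 = 292.96875 now.
Offer 323 ≥ 292.96875, so partner 1 accepts.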